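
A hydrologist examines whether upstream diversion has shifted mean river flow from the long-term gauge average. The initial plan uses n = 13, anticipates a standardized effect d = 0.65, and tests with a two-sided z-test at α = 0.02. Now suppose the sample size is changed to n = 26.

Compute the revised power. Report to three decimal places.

With n = 26: δ = d·√n = 0.65 × √26 = 3.3144. Critical value z_{0.01} = 2.326.
Revised power = Φ(δ − 2.326) + Φ(−δ − 2.326) = Φ(0.988) + Φ(-5.641) = 0.8384 + 0.0000 = 0.8384.

Power ≈ 0.838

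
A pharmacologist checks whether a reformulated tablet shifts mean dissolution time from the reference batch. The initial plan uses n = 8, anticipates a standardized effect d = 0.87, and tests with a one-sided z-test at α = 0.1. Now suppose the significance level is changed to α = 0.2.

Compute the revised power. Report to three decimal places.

δ = d·√n = 0.87 × √8 = 2.4607 (unchanged). New critical value: z_{0.2} = 0.842.
Revised power = P(Z > 0.842 − δ) = Φ(1.619) = 0.9473.

Power ≈ 0.947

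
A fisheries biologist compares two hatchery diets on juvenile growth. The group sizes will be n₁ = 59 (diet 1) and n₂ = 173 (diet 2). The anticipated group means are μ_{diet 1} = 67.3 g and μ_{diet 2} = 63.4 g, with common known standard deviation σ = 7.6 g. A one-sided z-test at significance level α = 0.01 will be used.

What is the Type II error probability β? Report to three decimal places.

β ≈ 0.141

Standardized effect: d = |μ_{diet 1} − μ_{diet 2}| / σ = |67.3 − 63.4| / 7.6 = 0.5132
Noncentrality parameter: λ = d / √(1/n₁ + 1/n₂) = 0.5132 / √(1/59 + 1/173) = 3.4037
Critical value for a one-sided test at α = 0.01: z_α = 2.326.
Power = P(Z > 2.326 − λ) = Φ(1.077) = 0.8593.
Type II error: β = 1 − power = 1 − 0.8593 = 0.1407.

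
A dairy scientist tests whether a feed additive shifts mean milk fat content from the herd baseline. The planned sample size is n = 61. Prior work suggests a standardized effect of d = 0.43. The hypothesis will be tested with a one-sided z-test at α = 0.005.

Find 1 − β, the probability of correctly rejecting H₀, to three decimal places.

Noncentrality parameter: δ = d·√n = 0.43 × √61 = 3.3584
Critical value for a one-sided test at α = 0.005: z_α = 2.576.
Power = Φ(δ − 2.576) = Φ(0.783) = 0.7831.

Power ≈ 0.783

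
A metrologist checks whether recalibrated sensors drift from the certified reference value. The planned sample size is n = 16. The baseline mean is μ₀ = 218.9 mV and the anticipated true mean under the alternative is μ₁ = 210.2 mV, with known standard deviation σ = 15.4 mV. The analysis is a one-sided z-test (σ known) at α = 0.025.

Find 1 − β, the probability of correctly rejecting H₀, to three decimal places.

Power ≈ 0.618

Standardized effect: d = |μ₁ − μ₀| / σ = |210.2 − 218.9| / 15.4 = 0.5649
Noncentrality parameter: δ = d·√n = 0.5649 × √16 = 2.2597
Critical value for a one-sided test at α = 0.025: z_α = 1.960.
Power = Φ(δ − 1.960) = Φ(0.300) = 0.6178.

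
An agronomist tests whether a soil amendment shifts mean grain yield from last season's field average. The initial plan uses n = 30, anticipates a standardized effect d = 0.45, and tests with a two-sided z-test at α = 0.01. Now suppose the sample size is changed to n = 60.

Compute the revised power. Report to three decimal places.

With n = 60: δ = d·√n = 0.45 × √60 = 3.4857. Critical value z_{0.005} = 2.576.
Revised power = Φ(δ − 2.576) + Φ(−δ − 2.576) = Φ(0.910) + Φ(-6.062) = 0.8186 + 0.0000 = 0.8186.

Power ≈ 0.819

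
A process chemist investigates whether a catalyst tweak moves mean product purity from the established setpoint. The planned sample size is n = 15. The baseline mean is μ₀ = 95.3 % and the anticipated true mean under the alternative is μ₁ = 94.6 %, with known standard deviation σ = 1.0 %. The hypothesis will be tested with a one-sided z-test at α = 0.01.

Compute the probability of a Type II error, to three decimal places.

β ≈ 0.350

Standardized effect: d = |μ₁ − μ₀| / σ = |94.6 − 95.3| / 1.0 = 0.7000
Noncentrality parameter: δ = d·√n = 0.7000 × √15 = 2.7111
One-sided α = 0.01 → critical value z_{0.01} = 2.326.
Power = Φ(δ − 2.326) = Φ(0.385) = 0.6498.
Type II error: β = 1 − power = 1 − 0.6498 = 0.3502.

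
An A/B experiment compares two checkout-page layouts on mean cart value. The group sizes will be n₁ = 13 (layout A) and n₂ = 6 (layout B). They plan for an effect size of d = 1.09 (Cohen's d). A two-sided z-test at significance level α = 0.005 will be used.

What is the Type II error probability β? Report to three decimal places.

Noncentrality parameter: δ = d / √(1/n₁ + 1/n₂) = 1.09 / √(1/13 + 1/6) = 2.2085
Critical value for a two-sided test at α = 0.005: z_{α/2} = 2.807.
Power = Φ(δ − 2.807) + Φ(−δ − 2.807) = Φ(-0.599) + Φ(-5.016) = 0.2747 + 0.0000 = 0.2747.
Type II error: β = 1 − power = 1 − 0.2747 = 0.7253.

β ≈ 0.725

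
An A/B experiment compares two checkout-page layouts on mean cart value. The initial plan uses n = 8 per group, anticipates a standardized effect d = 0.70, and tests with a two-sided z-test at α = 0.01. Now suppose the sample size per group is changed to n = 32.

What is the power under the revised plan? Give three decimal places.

Power ≈ 0.589

With n = 32 per group: δ = d·√(n/2) = 0.70 × √(32/2) = 2.8000. Critical value z_{0.005} = 2.576.
Revised power = Φ(δ − 2.576) + Φ(−δ − 2.576) = Φ(0.224) + Φ(-5.376) = 0.5887 + 0.0000 = 0.5887.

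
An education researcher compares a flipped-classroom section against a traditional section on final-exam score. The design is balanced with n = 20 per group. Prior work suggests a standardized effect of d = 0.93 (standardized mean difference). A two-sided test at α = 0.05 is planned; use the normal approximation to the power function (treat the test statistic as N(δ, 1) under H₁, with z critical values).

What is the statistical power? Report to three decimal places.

Power ≈ 0.837

Noncentrality parameter: λ = d·√(n/2) = 0.93 × √(20/2) = 2.9409
Critical value for a two-sided test at α = 0.05: z_{α/2} = 1.960.
Power = Φ(λ − 1.960) + Φ(−λ − 1.960) = Φ(0.981) + Φ(-4.901) = 0.8367 + 0.0000 = 0.8367.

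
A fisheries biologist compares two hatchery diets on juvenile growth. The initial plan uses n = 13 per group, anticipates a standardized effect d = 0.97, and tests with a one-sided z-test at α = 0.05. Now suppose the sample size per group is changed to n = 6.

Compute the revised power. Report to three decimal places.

Power ≈ 0.514

With n = 6 per group: δ = d·√(n/2) = 0.97 × √(6/2) = 1.6801. Critical value z_{0.05} = 1.645.
Revised power = Φ(δ − 1.645) = Φ(0.035) = 0.5141.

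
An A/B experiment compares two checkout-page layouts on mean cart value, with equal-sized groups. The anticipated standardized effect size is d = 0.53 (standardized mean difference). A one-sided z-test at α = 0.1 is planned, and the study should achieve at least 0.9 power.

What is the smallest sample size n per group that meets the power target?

n = 47 per group

Set Φ(δ − 1.282) = 0.9; then δ − 1.282 = Φ⁻¹(0.9) = 1.282, giving δ = 2.563.
δ = d·√(n/2) ⇒ n = 2(δ/d)² = 2 × (2.563 / 0.53)² = 46.77.
Round up to the next whole unit.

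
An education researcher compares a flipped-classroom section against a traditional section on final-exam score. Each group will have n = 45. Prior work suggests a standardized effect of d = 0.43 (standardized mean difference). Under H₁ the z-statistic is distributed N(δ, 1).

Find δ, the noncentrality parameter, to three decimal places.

δ ≈ 2.040

The noncentrality parameter scales effect size by the design's sample-size factor: δ = d·√(n/2) = 0.43 × √(45/2) = 2.0397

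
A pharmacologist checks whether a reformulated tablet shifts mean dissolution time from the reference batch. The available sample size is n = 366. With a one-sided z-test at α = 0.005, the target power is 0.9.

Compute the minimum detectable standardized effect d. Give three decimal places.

Required noncentrality: δ = z_{0.005} + z_{0.10} = 2.576 + 1.282 = 3.857.
δ = d·√n ⇒ d = δ/√n = 3.857/√366 = 0.2016.

d ≈ 0.202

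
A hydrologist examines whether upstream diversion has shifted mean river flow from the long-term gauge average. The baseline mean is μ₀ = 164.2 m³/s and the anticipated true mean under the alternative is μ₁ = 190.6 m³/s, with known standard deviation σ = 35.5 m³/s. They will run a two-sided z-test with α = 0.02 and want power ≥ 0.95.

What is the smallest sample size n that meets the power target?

n = 29

Standardized effect: d = |μ₁ − μ₀| / σ = |190.6 − 164.2| / 35.5 = 0.7437
Set Φ(δ − 2.326) = 0.95; then δ − 2.326 = Φ⁻¹(0.95) = 1.645, giving δ = 3.971.
(The Φ(−δ − z_{α/2}) term is vanishingly small for δ > 0 and is dropped in the standard sample-size formula.)
δ = d·√n ⇒ n = (δ/d)² = (3.971 / 0.7437)² = 28.52.
Rounding up, n = 29.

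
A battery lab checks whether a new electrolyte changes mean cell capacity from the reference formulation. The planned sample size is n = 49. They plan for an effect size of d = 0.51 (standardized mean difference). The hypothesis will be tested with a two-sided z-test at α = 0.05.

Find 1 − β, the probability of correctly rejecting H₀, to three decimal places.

Noncentrality parameter: δ = d·√n = 0.51 × √49 = 3.5700
Two-sided α = 0.05 → critical value z_{0.025} = 1.960.
Power = Φ(δ − 1.960) + Φ(−δ − 1.960) = Φ(1.610) + Φ(-5.530) = 0.9463 + 0.0000 = 0.9463.

Power ≈ 0.946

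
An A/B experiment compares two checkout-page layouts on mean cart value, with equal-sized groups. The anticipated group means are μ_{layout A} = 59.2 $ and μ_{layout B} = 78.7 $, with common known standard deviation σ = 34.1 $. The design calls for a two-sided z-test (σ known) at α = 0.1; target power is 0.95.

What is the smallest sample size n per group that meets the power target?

Standardized effect: d = |μ_{layout A} − μ_{layout B}| / σ = |59.2 − 78.7| / 34.1 = 0.5718
Set Φ(δ − 1.645) = 0.95; then δ − 1.645 = Φ⁻¹(0.95) = 1.645, giving δ = 3.290.
(The Φ(−δ − z_{α/2}) term is vanishingly small for δ > 0 and is dropped in the standard sample-size formula.)
δ = d·√(n/2) ⇒ n = 2(δ/d)² = 2 × (3.290 / 0.5718)² = 66.19.
Round up to the next whole unit.

n = 67 per group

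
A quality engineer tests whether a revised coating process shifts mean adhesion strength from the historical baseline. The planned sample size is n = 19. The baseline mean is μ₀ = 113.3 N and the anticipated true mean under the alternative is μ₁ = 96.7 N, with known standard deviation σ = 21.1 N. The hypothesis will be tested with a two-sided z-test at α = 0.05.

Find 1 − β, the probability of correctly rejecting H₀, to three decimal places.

Power ≈ 0.929

Standardized effect: d = |μ₁ − μ₀| / σ = |96.7 − 113.3| / 21.1 = 0.7867
Noncentrality parameter: δ = d·√n = 0.7867 × √19 = 3.4293
Critical value for a two-sided test at α = 0.05: z_{α/2} = 1.960.
Power = Φ(δ − 1.960) + Φ(−δ − 1.960) = Φ(1.469) + Φ(-5.389) = 0.9291 + 0.0000 = 0.9291.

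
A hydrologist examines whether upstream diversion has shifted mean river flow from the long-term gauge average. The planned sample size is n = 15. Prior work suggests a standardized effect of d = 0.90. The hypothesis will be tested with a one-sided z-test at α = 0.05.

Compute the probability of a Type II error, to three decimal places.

Noncentrality parameter: δ = d·√n = 0.90 × √15 = 3.4857
Critical value for a one-sided test at α = 0.05: z_α = 1.645.
Power = Φ(δ − 1.645) = Φ(1.841) = 0.9672.
Type II error: β = 1 − power = 1 − 0.9672 = 0.0328.

β ≈ 0.033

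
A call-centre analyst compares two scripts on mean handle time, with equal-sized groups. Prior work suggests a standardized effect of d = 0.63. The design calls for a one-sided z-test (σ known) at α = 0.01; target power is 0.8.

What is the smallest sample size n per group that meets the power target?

For power 0.8 need Φ(δ − z_{0.01}) = 0.8, so δ = z_{0.01} + z_{0.20} = 2.326 + 0.842 = 3.168.
δ = d·√(n/2) ⇒ n = 2(δ/d)² = 2 × (3.168 / 0.63)² = 50.57.
Rounding up, n = 51 per group.

n = 51 per group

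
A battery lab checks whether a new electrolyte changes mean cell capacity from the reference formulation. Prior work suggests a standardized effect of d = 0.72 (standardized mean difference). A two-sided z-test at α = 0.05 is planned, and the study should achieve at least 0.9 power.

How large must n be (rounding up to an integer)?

Set Φ(δ − 1.960) = 0.9; then δ − 1.960 = Φ⁻¹(0.9) = 1.282, giving δ = 3.242.
(The Φ(−δ − z_{α/2}) term is vanishingly small for δ > 0 and is dropped in the standard sample-size formula.)
δ = d·√n ⇒ n = (δ/d)² = (3.242 / 0.72)² = 20.27.
Round up to the next whole unit.

n = 21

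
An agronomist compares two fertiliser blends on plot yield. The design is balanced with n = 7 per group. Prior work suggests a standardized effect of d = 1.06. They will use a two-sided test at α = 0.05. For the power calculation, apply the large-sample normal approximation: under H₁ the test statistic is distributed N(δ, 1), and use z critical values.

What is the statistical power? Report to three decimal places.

Noncentrality parameter: δ = d·√(n/2) = 1.06 × √(7/2) = 1.9831
Two-sided α = 0.05 → critical value z_{0.025} = 1.960.
Power = Φ(δ − 1.960) + Φ(−δ − 1.960) = Φ(0.023) + Φ(-3.943) = 0.5092 + 0.0000 = 0.5093.

Power ≈ 0.509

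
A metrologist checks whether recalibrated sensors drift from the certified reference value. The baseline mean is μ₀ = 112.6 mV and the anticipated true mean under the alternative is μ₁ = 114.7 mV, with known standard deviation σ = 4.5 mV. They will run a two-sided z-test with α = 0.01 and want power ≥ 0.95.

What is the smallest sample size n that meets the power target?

Standardized effect: d = |μ₁ − μ₀| / σ = |114.7 − 112.6| / 4.5 = 0.4667
Set Φ(δ − 2.576) = 0.95; then δ − 2.576 = Φ⁻¹(0.95) = 1.645, giving δ = 4.221.
(The Φ(−δ − z_{α/2}) term is vanishingly small for δ > 0 and is dropped in the standard sample-size formula.)
δ = d·√n ⇒ n = (δ/d)² = (4.221 / 0.4667)² = 81.80.
Round up to the next whole unit.

n = 82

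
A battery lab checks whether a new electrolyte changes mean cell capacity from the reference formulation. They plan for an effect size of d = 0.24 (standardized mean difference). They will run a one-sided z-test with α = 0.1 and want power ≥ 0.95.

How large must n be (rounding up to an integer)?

n = 149

For power 0.95 need Φ(δ − z_{0.1}) = 0.95, so δ = z_{0.1} + z_{0.05} = 1.282 + 1.645 = 2.926.
δ = d·√n ⇒ n = (δ/d)² = (2.926 / 0.24)² = 148.68.
Rounding up, n = 149.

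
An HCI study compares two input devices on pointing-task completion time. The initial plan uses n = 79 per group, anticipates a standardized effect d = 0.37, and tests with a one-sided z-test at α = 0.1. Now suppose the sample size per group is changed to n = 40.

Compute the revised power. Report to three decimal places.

With n = 40 per group: δ = d·√(n/2) = 0.37 × √(40/2) = 1.6547. Critical value z_{0.1} = 1.282.
Revised power = P(Z > 1.282 − δ) = Φ(0.373) = 0.6455.

Power ≈ 0.645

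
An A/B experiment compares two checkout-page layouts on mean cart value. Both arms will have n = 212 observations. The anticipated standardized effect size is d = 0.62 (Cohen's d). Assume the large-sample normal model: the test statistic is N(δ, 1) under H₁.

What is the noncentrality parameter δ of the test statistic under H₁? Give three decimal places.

The noncentrality parameter scales effect size by the design's sample-size factor: δ = d·√(n/2) = 0.62 × √(212/2) = 6.3833

δ ≈ 6.383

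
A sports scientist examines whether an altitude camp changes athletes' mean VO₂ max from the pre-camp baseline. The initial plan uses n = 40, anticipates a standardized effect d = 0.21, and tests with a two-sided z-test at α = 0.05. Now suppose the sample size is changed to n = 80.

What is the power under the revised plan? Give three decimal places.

With n = 80: δ = d·√n = 0.21 × √80 = 1.8783. Critical value z_{0.025} = 1.960.
Revised power = Φ(δ − 1.960) + Φ(−δ − 1.960) = Φ(-0.082) + Φ(-3.838) = 0.4675 + 0.0001 = 0.4675.

Power ≈ 0.468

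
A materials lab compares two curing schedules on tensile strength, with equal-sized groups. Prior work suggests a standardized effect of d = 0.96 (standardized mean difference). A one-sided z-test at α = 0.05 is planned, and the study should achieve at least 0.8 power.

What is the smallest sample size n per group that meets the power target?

n = 14 per group

For power 0.8 need Φ(δ − z_{0.05}) = 0.8, so δ = z_{0.05} + z_{0.20} = 1.645 + 0.842 = 2.486.
δ = d·√(n/2) ⇒ n = 2(δ/d)² = 2 × (2.486 / 0.96)² = 13.42.
Round up to the next whole unit.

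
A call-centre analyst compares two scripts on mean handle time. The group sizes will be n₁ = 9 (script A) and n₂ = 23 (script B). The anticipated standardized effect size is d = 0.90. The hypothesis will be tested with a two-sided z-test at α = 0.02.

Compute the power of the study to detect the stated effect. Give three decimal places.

Power ≈ 0.485

Noncentrality parameter: δ = d / √(1/n₁ + 1/n₂) = 0.90 / √(1/9 + 1/23) = 2.2890
Critical value for a two-sided test at α = 0.02: z_{α/2} = 2.326.
Power = Φ(δ − 2.326) + Φ(−δ − 2.326) = Φ(-0.037) + Φ(-4.615) = 0.4851 + 0.0000 = 0.4851.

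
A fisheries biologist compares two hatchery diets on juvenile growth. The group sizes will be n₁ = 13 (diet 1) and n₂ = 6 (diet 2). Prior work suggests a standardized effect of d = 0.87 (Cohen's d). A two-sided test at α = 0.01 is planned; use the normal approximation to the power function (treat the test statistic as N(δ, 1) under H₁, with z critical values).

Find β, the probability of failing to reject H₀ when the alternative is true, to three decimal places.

β ≈ 0.792

Noncentrality parameter: δ = d / √(1/n₁ + 1/n₂) = 0.87 / √(1/13 + 1/6) = 1.7627
Critical value for a two-sided test at α = 0.01: z_{α/2} = 2.576.
Power = Φ(δ − 2.576) + Φ(−δ − 2.576) = Φ(-0.813) + Φ(-4.339) = 0.2081 + 0.0000 = 0.2081.
Type II error: β = 1 − power = 1 − 0.2081 = 0.7919.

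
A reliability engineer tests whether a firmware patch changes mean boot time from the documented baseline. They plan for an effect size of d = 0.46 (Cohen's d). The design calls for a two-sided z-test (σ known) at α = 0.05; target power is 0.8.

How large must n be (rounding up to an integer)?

For power 0.8 need Φ(δ − z_{0.025}) = 0.8, so δ = z_{0.025} + z_{0.20} = 1.960 + 0.842 = 2.802.
(The Φ(−δ − z_{α/2}) term is vanishingly small for δ > 0 and is dropped in the standard sample-size formula.)
δ = d·√n ⇒ n = (δ/d)² = (2.802 / 0.46)² = 37.09.
Rounding up, n = 38.

n = 38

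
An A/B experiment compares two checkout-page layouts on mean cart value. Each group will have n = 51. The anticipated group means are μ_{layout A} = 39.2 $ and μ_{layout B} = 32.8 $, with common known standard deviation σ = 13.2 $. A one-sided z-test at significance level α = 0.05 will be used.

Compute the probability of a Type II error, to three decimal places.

β ≈ 0.211

Standardized effect: d = |μ_{layout A} − μ_{layout B}| / σ = |39.2 − 32.8| / 13.2 = 0.4848
Noncentrality parameter: δ = d·√(n/2) = 0.4848 × √(51/2) = 2.4484
One-sided α = 0.05 → critical value z_{0.05} = 1.645.
Power = P(Z > 1.645 − δ) = Φ(0.804) = 0.7892.
Type II error: β = 1 − power = 1 − 0.7892 = 0.2108.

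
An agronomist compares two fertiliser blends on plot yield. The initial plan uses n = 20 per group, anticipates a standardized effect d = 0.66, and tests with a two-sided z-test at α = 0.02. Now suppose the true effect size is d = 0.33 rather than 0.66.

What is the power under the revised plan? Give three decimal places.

Power ≈ 0.100

With d = 0.33: δ = d·√(n/2) = 0.33 × √(20/2) = 1.0436. Critical value z_{0.01} = 2.326.
Revised power = Φ(δ − 2.326) + Φ(−δ − 2.326) = Φ(-1.283) + Φ(-3.370) = 0.0998 + 0.0004 = 0.1002.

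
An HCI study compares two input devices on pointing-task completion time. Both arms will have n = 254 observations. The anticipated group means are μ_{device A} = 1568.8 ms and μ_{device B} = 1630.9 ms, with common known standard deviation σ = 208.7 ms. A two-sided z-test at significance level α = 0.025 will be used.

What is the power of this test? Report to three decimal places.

Power ≈ 0.867

Standardized effect: d = |μ_{device A} − μ_{device B}| / σ = |1568.8 − 1630.9| / 208.7 = 0.2976
Noncentrality parameter: λ = d·√(n/2) = 0.2976 × √(254/2) = 3.3533
Critical value for a two-sided test at α = 0.025: z_{α/2} = 2.241.
Power = Φ(λ − 2.241) + Φ(−λ − 2.241) = Φ(1.112) + Φ(-5.595) = 0.8669 + 0.0000 = 0.8669.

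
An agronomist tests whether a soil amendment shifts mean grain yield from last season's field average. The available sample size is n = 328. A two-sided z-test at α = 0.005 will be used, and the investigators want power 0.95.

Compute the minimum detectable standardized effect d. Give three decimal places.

Need Φ(δ − 2.807) = 0.95, so δ = 2.807 + 1.645 = 4.452.
(Lower-tail contribution to power is negligible for δ > 0.)
δ = d·√n ⇒ d = δ/√n = 4.452/√328 = 0.2458.

d ≈ 0.246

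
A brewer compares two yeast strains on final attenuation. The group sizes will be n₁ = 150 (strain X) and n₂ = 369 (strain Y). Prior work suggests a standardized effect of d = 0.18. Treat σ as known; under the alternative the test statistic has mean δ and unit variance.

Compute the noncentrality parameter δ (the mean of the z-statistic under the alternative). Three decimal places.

δ = d / √(1/n₁ + 1/n₂) = 0.18 / √(1/150 + 1/369) = 1.8589

δ ≈ 1.859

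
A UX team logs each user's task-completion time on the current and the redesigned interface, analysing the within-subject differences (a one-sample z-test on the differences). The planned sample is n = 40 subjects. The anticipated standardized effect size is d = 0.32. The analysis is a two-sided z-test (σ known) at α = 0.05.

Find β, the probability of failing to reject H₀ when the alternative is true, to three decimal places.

Noncentrality parameter: δ = d·√n = 0.32 × √40 = 2.0239
Two-sided α = 0.05 → critical value z_{0.025} = 1.960.
Power = Φ(δ − 1.960) + Φ(−δ − 1.960) = Φ(0.064) + Φ(-3.984) = 0.5255 + 0.0000 = 0.5255.
Type II error: β = 1 − power = 1 − 0.5255 = 0.4745.

β ≈ 0.474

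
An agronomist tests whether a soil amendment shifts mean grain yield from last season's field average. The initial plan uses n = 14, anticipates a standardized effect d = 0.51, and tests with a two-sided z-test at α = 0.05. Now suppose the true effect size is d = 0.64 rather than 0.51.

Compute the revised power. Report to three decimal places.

Power ≈ 0.668

With d = 0.64: δ = d·√n = 0.64 × √14 = 2.3947. Critical value z_{0.025} = 1.960.
Revised power = Φ(δ − 1.960) + Φ(−δ − 1.960) = Φ(0.435) + Φ(-4.355) = 0.6681 + 0.0000 = 0.6681.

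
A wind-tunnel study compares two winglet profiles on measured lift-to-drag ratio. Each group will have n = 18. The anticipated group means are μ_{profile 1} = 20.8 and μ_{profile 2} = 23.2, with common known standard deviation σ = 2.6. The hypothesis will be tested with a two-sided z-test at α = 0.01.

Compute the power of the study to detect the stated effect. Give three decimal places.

Standardized effect: d = |μ_{profile 1} − μ_{profile 2}| / σ = |20.8 − 23.2| / 2.6 = 0.9231
Noncentrality parameter: λ = d·√(n/2) = 0.9231 × √(18/2) = 2.7692
Two-sided α = 0.01 → critical value z_{0.005} = 2.576.
Power = Φ(λ − 2.576) + Φ(−λ − 2.576) = Φ(0.193) + Φ(-5.345) = 0.5767 + 0.0000 = 0.5767.

Power ≈ 0.577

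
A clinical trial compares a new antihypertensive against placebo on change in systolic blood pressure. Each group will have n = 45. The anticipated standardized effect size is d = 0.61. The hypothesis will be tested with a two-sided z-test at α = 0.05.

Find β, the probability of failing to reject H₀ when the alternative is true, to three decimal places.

β ≈ 0.175

Noncentrality parameter: δ = d·√(n/2) = 0.61 × √(45/2) = 2.8935
Two-sided α = 0.05 → critical value z_{0.025} = 1.960.
Power = Φ(δ − 1.960) + Φ(−δ − 1.960) = Φ(0.934) + Φ(-4.853) = 0.8247 + 0.0000 = 0.8247.
Type II error: β = 1 − power = 1 − 0.8247 = 0.1753.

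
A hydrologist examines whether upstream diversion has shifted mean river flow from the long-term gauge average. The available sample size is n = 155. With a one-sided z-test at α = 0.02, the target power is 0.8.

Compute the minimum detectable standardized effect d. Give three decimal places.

d ≈ 0.233

Need Φ(δ − 2.054) = 0.8, so δ = 2.054 + 0.842 = 2.895.
δ = d·√n ⇒ d = δ/√n = 2.895/√155 = 0.2326.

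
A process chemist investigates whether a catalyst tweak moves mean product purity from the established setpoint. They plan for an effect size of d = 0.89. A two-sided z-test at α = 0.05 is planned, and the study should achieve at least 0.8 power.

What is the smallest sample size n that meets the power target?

Set Φ(δ − 1.960) = 0.8; then δ − 1.960 = Φ⁻¹(0.8) = 0.842, giving δ = 2.802.
(The Φ(−δ − z_{α/2}) term is vanishingly small for δ > 0 and is dropped in the standard sample-size formula.)
δ = d·√n ⇒ n = (δ/d)² = (2.802 / 0.89)² = 9.91.
Round up to the next whole unit.

n = 10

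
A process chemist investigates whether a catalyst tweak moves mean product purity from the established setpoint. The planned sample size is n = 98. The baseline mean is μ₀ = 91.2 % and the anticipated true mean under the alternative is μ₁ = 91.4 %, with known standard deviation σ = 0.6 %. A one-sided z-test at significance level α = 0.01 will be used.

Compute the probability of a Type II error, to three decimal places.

Standardized effect: d = |μ₁ − μ₀| / σ = |91.4 − 91.2| / 0.6 = 0.3333
Noncentrality parameter: δ = d·√n = 0.3333 × √98 = 3.2998
One-sided α = 0.01 → critical value z_{0.01} = 2.326.
Power = P(Z > 2.326 − δ) = Φ(0.973) = 0.8348.
Type II error: β = 1 − power = 1 − 0.8348 = 0.1652.

β ≈ 0.165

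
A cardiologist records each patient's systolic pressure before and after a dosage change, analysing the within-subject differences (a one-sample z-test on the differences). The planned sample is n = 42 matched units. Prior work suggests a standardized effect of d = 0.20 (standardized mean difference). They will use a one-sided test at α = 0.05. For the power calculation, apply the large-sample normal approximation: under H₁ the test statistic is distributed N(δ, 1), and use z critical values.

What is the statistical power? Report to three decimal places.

Noncentrality parameter: δ = d·√n = 0.20 × √42 = 1.2961
One-sided α = 0.05 → critical value z_{0.05} = 1.645.
Power = Φ(δ − 1.645) = Φ(-0.349) = 0.3637.

Power ≈ 0.364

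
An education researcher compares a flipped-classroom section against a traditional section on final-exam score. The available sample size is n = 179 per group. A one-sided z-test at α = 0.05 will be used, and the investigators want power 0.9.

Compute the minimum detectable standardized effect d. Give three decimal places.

d ≈ 0.309

Need Φ(δ − 1.645) = 0.9, so δ = 1.645 + 1.282 = 2.926.
δ = d·√(n/2) ⇒ d = δ/√(n/2) = 2.926/√(179/2) = 0.3093.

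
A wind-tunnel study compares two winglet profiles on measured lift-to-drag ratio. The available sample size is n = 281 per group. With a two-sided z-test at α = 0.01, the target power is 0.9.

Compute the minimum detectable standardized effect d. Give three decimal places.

d ≈ 0.325

Need Φ(δ − 2.576) = 0.9, so δ = 2.576 + 1.282 = 3.857.
(Lower-tail contribution to power is negligible for δ > 0.)
δ = d·√(n/2) ⇒ d = δ/√(n/2) = 3.857/√(281/2) = 0.3254.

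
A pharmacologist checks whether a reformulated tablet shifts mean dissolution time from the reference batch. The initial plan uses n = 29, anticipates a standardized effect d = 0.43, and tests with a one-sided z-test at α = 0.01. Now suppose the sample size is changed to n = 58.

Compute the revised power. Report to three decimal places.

Power ≈ 0.829

With n = 58: δ = d·√n = 0.43 × √58 = 3.2748. Critical value z_{0.01} = 2.326.
Revised power = Φ(δ − 2.326) = Φ(0.948) = 0.8285.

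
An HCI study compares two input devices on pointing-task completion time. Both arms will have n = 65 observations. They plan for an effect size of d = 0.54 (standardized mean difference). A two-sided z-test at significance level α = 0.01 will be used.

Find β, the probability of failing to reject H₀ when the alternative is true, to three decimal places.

β ≈ 0.308

Noncentrality parameter: δ = d·√(n/2) = 0.54 × √(65/2) = 3.0785
Two-sided α = 0.01 → critical value z_{0.005} = 2.576.
Power = Φ(δ − 2.576) + Φ(−δ − 2.576) = Φ(0.503) + Φ(-5.654) = 0.6924 + 0.0000 = 0.6924.
Type II error: β = 1 − power = 1 − 0.6924 = 0.3076.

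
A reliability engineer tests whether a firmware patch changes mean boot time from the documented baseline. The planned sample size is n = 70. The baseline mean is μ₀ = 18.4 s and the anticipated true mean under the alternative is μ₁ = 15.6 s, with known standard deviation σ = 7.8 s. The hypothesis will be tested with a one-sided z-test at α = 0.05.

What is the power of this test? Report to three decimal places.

Power ≈ 0.913

Standardized effect: d = |μ₁ − μ₀| / σ = |15.6 − 18.4| / 7.8 = 0.3590
Noncentrality parameter: δ = d·√n = 0.3590 × √70 = 3.0034
One-sided α = 0.05 → critical value z_{0.05} = 1.645.
Power = P(Z > 1.645 − δ) = Φ(1.359) = 0.9129.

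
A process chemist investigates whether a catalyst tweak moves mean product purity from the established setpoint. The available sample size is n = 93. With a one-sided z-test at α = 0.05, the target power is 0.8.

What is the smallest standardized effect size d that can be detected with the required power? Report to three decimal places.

d ≈ 0.258

Required noncentrality: δ = z_{0.05} + z_{0.20} = 1.645 + 0.842 = 2.486.
δ = d·√n ⇒ d = δ/√n = 2.486/√93 = 0.2578.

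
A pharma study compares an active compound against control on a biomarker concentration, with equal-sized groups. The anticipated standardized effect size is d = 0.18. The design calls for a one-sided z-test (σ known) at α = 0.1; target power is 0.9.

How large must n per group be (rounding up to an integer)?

Set Φ(δ − 1.282) = 0.9; then δ − 1.282 = Φ⁻¹(0.9) = 1.282, giving δ = 2.563.
δ = d·√(n/2) ⇒ n = 2(δ/d)² = 2 × (2.563 / 0.18)² = 405.52.
Rounding up, n = 406 per group.

n = 406 per group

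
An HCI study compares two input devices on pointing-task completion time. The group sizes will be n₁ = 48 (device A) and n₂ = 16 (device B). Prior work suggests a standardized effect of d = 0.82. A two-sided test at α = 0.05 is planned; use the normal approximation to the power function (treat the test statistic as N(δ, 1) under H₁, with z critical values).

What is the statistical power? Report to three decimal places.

Power ≈ 0.811

Noncentrality parameter: δ = d / √(1/n₁ + 1/n₂) = 0.82 / √(1/48 + 1/16) = 2.8406
Two-sided α = 0.05 → critical value z_{0.025} = 1.960.
Power = Φ(δ − 1.960) + Φ(−δ − 1.960) = Φ(0.881) + Φ(-4.801) = 0.8107 + 0.0000 = 0.8107.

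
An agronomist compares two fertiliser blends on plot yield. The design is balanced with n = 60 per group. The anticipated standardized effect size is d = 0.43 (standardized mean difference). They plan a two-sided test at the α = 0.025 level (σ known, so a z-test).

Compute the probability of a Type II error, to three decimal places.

β ≈ 0.455

Noncentrality parameter: δ = d·√(n/2) = 0.43 × √(60/2) = 2.3552
Two-sided α = 0.025 → critical value z_{0.0125} = 2.241.
Power = Φ(δ − 2.241) + Φ(−δ − 2.241) = Φ(0.114) + Φ(-4.597) = 0.5453 + 0.0000 = 0.5453.
Type II error: β = 1 − power = 1 − 0.5453 = 0.4547.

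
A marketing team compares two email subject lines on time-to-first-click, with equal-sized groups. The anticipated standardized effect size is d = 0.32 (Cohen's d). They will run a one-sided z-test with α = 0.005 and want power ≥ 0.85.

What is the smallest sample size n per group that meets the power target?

Set Φ(δ − 2.576) = 0.85; then δ − 2.576 = Φ⁻¹(0.85) = 1.036, giving δ = 3.612.
δ = d·√(n/2) ⇒ n = 2(δ/d)² = 2 × (3.612 / 0.32)² = 254.85.
Rounding up, n = 255 per group.

n = 255 per group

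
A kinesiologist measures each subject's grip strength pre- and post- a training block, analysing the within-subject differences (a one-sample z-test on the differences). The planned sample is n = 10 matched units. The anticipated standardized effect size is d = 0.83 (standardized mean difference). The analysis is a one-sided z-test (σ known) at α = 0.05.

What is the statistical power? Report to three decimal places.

Power ≈ 0.836

Noncentrality parameter: δ = d·√n = 0.83 × √10 = 2.6247
One-sided α = 0.05 → critical value z_{0.05} = 1.645.
Power = P(Z > 1.645 − δ) = Φ(0.980) = 0.8364.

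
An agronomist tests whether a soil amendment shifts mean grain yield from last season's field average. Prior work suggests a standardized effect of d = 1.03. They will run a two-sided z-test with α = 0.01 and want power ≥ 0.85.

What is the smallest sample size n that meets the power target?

n = 13

Set Φ(δ − 2.576) = 0.85; then δ − 2.576 = Φ⁻¹(0.85) = 1.036, giving δ = 3.612.
(Ignoring the negligible lower-tail rejection probability gives the usual closed-form inversion.)
δ = d·√n ⇒ n = (δ/d)² = (3.612 / 1.03)² = 12.30.
Rounding up, n = 13.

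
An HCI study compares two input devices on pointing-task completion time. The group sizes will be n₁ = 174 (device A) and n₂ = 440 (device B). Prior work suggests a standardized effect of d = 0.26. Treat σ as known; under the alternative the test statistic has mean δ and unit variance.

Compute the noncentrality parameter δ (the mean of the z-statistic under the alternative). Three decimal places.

δ ≈ 2.903

δ = d / √(1/n₁ + 1/n₂) = 0.26 / √(1/174 + 1/440) = 2.9033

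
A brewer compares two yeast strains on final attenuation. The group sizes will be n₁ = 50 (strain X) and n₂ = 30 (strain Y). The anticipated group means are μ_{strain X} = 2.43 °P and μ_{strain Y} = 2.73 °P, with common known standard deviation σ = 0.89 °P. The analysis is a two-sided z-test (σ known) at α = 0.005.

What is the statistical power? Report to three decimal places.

Standardized effect: d = |μ_{strain X} − μ_{strain Y}| / σ = |2.43 − 2.73| / 0.89 = 0.3371
Noncentrality parameter: δ = d / √(1/n₁ + 1/n₂) = 0.3371 / √(1/50 + 1/30) = 1.4596
Critical value for a two-sided test at α = 0.005: z_{α/2} = 2.807.
Power = Φ(δ − 2.807) + Φ(−δ − 2.807) = Φ(-1.347) + Φ(-4.267) = 0.0889 + 0.0000 = 0.0889.

Power ≈ 0.089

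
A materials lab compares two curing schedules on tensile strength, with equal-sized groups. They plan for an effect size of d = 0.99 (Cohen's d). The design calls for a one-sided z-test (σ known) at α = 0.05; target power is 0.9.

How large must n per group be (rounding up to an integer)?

n = 18 per group

Set Φ(δ − 1.645) = 0.9; then δ − 1.645 = Φ⁻¹(0.9) = 1.282, giving δ = 2.926.
δ = d·√(n/2) ⇒ n = 2(δ/d)² = 2 × (2.926 / 0.99)² = 17.48.
Round up to the next whole unit.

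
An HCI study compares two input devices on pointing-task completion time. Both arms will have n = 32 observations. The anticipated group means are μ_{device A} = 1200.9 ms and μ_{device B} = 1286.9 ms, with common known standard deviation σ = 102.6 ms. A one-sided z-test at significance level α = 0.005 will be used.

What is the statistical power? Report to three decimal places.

Standardized effect: d = |μ_{device A} − μ_{device B}| / σ = |1200.9 − 1286.9| / 102.6 = 0.8382
Noncentrality parameter: δ = d·√(n/2) = 0.8382 × √(32/2) = 3.3528
One-sided α = 0.005 → critical value z_{0.005} = 2.576.
Power = P(Z > 2.576 − δ) = Φ(0.777) = 0.7814.

Power ≈ 0.781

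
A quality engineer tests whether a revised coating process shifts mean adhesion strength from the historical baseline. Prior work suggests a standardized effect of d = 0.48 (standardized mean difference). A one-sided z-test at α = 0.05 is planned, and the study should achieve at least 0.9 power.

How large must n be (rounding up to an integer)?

For power 0.9 need Φ(δ − z_{0.05}) = 0.9, so δ = z_{0.05} + z_{0.10} = 1.645 + 1.282 = 2.926.
δ = d·√n ⇒ n = (δ/d)² = (2.926 / 0.48)² = 37.17.
Round up to the next whole unit.

n = 38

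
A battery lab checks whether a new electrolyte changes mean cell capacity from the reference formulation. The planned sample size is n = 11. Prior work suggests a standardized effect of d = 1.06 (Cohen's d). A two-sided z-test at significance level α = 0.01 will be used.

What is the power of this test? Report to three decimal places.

Power ≈ 0.826

Noncentrality parameter: δ = d·√n = 1.06 × √11 = 3.5156
Two-sided α = 0.01 → critical value z_{0.005} = 2.576.
Power = Φ(δ − 2.576) + Φ(−δ − 2.576) = Φ(0.940) + Φ(-6.091) = 0.8263 + 0.0000 = 0.8263.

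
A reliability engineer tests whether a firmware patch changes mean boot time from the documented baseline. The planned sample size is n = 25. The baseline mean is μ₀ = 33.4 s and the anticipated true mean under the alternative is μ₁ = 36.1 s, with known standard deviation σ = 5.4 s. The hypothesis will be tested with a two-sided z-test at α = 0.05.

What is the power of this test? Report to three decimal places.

Standardized effect: d = |μ₁ − μ₀| / σ = |36.1 − 33.4| / 5.4 = 0.5000
Noncentrality parameter: λ = d·√n = 0.5000 × √25 = 2.5000
Critical value for a two-sided test at α = 0.05: z_{α/2} = 1.960.
Power = Φ(λ − 1.960) + Φ(−λ − 1.960) = Φ(0.540) + Φ(-4.460) = 0.7054 + 0.0000 = 0.7054.

Power ≈ 0.705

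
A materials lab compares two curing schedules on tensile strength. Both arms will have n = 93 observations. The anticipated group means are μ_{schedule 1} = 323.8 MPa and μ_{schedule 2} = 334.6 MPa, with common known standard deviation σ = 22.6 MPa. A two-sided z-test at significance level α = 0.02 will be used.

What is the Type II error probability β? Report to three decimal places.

β ≈ 0.176

Standardized effect: d = |μ_{schedule 1} − μ_{schedule 2}| / σ = |323.8 − 334.6| / 22.6 = 0.4779
Noncentrality parameter: δ = d·√(n/2) = 0.4779 × √(93/2) = 3.2587
Critical value for a two-sided test at α = 0.02: z_{α/2} = 2.326.
Power = Φ(δ − 2.326) + Φ(−δ − 2.326) = Φ(0.932) + Φ(-5.585) = 0.8244 + 0.0000 = 0.8244.
Type II error: β = 1 − power = 1 − 0.8244 = 0.1756.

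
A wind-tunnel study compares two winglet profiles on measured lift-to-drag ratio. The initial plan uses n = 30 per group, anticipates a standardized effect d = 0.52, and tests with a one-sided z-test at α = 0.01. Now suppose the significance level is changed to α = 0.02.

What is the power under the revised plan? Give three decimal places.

δ = d·√(n/2) = 0.52 × √(30/2) = 2.0140 (unchanged). New critical value: z_{0.02} = 2.054.
Revised power = Φ(δ − 2.054) = Φ(-0.040) = 0.4841.

Power ≈ 0.484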